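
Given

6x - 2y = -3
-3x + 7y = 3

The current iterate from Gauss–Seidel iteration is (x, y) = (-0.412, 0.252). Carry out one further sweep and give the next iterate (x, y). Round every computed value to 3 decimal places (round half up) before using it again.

One sweep:
  x = (-3 - (-2)·0.252) / (6) = -0.416
  y = (3 - (-3)·-0.416) / (7) = 0.250

(-0.416, 0.250)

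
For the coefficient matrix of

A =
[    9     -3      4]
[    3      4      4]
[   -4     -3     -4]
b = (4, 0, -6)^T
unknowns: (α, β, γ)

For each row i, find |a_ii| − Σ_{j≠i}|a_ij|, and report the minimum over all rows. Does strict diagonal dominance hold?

-3

row 1: |9| − (3+4) = 2
row 2: |4| − (3+4) = -3
row 3: |-4| − (4+3) = -3
minimum over rows = -3 → not strictly diagonally dominant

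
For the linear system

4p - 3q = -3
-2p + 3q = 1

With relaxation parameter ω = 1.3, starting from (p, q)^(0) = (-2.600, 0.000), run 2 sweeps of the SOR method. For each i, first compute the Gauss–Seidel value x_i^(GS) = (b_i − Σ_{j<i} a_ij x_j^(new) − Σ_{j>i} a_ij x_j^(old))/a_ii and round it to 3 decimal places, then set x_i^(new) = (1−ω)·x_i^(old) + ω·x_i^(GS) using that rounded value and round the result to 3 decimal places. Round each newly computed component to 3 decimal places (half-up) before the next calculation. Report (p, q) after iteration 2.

(-0.659, -0.217)

Iteration 1:
  p: GS value = (-3 - (-3)·0.000) / (4) = -0.750;  p ← (1−ω)·-2.600 + ω·-0.750 = -0.195
  q: GS value = (1 - (-2)·-0.195) / (3) = 0.203;  q ← (1−ω)·0.000 + ω·0.203 = 0.264
Iteration 2:
  p: GS value = (-3 - (-3)·0.264) / (4) = -0.552;  p ← (1−ω)·-0.195 + ω·-0.552 = -0.659
  q: GS value = (1 - (-2)·-0.659) / (3) = -0.106;  q ← (1−ω)·0.264 + ω·-0.106 = -0.217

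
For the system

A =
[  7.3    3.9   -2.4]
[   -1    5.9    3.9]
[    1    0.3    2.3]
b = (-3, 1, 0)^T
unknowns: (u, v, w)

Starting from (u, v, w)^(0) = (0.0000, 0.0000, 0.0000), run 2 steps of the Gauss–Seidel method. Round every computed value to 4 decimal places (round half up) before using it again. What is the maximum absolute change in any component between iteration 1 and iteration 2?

Iteration 1:
  u = (-3 - (3.9)·0.0000 - (-2.4)·0.0000) / (7.3) = -0.4110
  v = (1 - (-1)·-0.4110 - (3.9)·0.0000) / (5.9) = 0.0998
  w = (0 - (1)·-0.4110 - (0.3)·0.0998) / (2.3) = 0.1657
Iteration 2:
  u = (-3 - (3.9)·0.0998 - (-2.4)·0.1657) / (7.3) = -0.4098
  v = (1 - (-1)·-0.4098 - (3.9)·0.1657) / (5.9) = -0.0095
  w = (0 - (1)·-0.4098 - (0.3)·-0.0095) / (2.3) = 0.1794
Change: (0.0012, -0.1093, 0.0137) → max |·| = 0.1093

0.1093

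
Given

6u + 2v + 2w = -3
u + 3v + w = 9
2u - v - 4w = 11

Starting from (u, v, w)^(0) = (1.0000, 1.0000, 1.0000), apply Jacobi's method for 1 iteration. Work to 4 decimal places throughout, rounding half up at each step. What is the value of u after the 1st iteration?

-1.1667

Iteration 1:
  u = (-3 - (2)·1.0000 - (2)·1.0000) / (6) = -1.1667
  v = (9 - (1)·1.0000 - (1)·1.0000) / (3) = 2.3333
  w = (11 - (2)·1.0000 - (-1)·1.0000) / (-4) = -2.5000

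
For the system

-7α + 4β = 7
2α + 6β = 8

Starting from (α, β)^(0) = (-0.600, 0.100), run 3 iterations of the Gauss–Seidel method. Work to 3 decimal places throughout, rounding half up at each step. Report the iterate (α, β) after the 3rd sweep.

(-0.227, 1.409)

Iteration 1:
  α = (7 - (4)·0.100) / (-7) = -0.943
  β = (8 - (2)·-0.943) / (6) = 1.648
Iteration 2:
  α = (7 - (4)·1.648) / (-7) = -0.058
  β = (8 - (2)·-0.058) / (6) = 1.353
Iteration 3:
  α = (7 - (4)·1.353) / (-7) = -0.227
  β = (8 - (2)·-0.227) / (6) = 1.409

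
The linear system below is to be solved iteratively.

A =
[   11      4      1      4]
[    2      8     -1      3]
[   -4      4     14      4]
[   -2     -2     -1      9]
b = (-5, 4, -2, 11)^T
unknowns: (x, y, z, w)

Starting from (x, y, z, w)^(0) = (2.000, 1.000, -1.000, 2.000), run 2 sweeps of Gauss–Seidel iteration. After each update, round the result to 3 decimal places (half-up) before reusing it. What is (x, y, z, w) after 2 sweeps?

Iteration 1:
  x = (-5 - (4)·1.000 - (1)·-1.000 - (4)·2.000) / (11) = -1.455
  y = (4 - (2)·-1.455 - (-1)·-1.000 - (3)·2.000) / (8) = -0.011
  z = (-2 - (-4)·-1.455 - (4)·-0.011 - (4)·2.000) / (14) = -1.127
  w = (11 - (-2)·-1.455 - (-2)·-0.011 - (-1)·-1.127) / (9) = 0.771
Iteration 2:
  x = (-5 - (4)·-0.011 - (1)·-1.127 - (4)·0.771) / (11) = -0.628
  y = (4 - (2)·-0.628 - (-1)·-1.127 - (3)·0.771) / (8) = 0.227
  z = (-2 - (-4)·-0.628 - (4)·0.227 - (4)·0.771) / (14) = -0.607
  w = (11 - (-2)·-0.628 - (-2)·0.227 - (-1)·-0.607) / (9) = 1.066

(-0.628, 0.227, -0.607, 1.066)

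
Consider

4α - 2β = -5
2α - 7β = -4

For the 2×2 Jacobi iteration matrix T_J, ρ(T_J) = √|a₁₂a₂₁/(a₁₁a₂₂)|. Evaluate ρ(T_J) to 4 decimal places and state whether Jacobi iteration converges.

a₁₂a₂₁/(a₁₁a₂₂) = (-2)·(2) / ((4)·(-7)) = 0.142857
ρ = √|0.142857| = √0.142857 = 0.3780
ρ < 1, so Jacobi converges

0.3780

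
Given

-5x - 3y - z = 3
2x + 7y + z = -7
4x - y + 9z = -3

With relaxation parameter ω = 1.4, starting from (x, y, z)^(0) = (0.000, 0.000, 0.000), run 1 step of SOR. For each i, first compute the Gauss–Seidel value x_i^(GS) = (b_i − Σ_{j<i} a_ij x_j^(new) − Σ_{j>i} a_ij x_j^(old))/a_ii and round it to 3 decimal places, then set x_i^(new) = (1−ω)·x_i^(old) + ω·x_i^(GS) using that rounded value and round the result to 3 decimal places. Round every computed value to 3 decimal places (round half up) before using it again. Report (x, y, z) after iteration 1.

(-0.840, -1.064, -0.109)

Iteration 1:
  x: GS value = (3 - (-3)·0.000 - (-1)·0.000) / (-5) = -0.600;  x ← (1−ω)·0.000 + ω·-0.600 = -0.840
  y: GS value = (-7 - (2)·-0.840 - (1)·0.000) / (7) = -0.760;  y ← (1−ω)·0.000 + ω·-0.760 = -1.064
  z: GS value = (-3 - (4)·-0.840 - (-1)·-1.064) / (9) = -0.078;  z ← (1−ω)·0.000 + ω·-0.078 = -0.109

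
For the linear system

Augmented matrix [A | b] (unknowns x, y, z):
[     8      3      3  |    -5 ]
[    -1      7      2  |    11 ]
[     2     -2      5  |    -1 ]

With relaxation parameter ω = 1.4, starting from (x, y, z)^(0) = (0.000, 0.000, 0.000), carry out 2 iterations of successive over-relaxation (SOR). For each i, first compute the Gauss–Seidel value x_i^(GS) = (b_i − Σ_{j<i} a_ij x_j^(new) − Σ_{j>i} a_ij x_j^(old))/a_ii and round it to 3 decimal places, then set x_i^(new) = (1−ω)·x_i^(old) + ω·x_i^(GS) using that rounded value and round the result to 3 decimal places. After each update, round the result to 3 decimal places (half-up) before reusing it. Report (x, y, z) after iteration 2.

Iteration 1:
  x: GS value = (-5 - (3)·0.000 - (3)·0.000) / (8) = -0.625;  x ← (1−ω)·0.000 + ω·-0.625 = -0.875
  y: GS value = (11 - (-1)·-0.875 - (2)·0.000) / (7) = 1.446;  y ← (1−ω)·0.000 + ω·1.446 = 2.024
  z: GS value = (-1 - (2)·-0.875 - (-2)·2.024) / (5) = 0.960;  z ← (1−ω)·0.000 + ω·0.960 = 1.344
Iteration 2:
  x: GS value = (-5 - (3)·2.024 - (3)·1.344) / (8) = -1.888;  x ← (1−ω)·-0.875 + ω·-1.888 = -2.293
  y: GS value = (11 - (-1)·-2.293 - (2)·1.344) / (7) = 0.860;  y ← (1−ω)·2.024 + ω·0.860 = 0.394
  z: GS value = (-1 - (2)·-2.293 - (-2)·0.394) / (5) = 0.875;  z ← (1−ω)·1.344 + ω·0.875 = 0.687

(-2.293, 0.394, 0.687)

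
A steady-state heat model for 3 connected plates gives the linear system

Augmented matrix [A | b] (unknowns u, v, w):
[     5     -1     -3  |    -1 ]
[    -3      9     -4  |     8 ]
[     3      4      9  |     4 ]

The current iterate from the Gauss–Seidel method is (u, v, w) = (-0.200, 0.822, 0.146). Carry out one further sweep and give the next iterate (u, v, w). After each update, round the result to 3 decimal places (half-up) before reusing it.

One sweep:
  u = (-1 - (-1)·0.822 - (-3)·0.146) / (5) = 0.052
  v = (8 - (-3)·0.052 - (-4)·0.146) / (9) = 0.971
  w = (4 - (3)·0.052 - (4)·0.971) / (9) = -0.004

(0.052, 0.971, -0.004)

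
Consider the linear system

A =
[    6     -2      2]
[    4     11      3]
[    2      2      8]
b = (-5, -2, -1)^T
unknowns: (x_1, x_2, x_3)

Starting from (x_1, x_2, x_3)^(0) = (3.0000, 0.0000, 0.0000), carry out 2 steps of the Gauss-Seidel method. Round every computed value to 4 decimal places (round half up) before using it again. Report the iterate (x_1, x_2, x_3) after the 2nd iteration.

Iteration 1:
  x_1 = (-5 - (-2)·0.0000 - (2)·0.0000) / (6) = -0.8333
  x_2 = (-2 - (4)·-0.8333 - (3)·0.0000) / (11) = 0.1212
  x_3 = (-1 - (2)·-0.8333 - (2)·0.1212) / (8) = 0.0530
Iteration 2:
  x_1 = (-5 - (-2)·0.1212 - (2)·0.0530) / (6) = -0.8106
  x_2 = (-2 - (4)·-0.8106 - (3)·0.0530) / (11) = 0.0985
  x_3 = (-1 - (2)·-0.8106 - (2)·0.0985) / (8) = 0.0530

(-0.8106, 0.0985, 0.0530)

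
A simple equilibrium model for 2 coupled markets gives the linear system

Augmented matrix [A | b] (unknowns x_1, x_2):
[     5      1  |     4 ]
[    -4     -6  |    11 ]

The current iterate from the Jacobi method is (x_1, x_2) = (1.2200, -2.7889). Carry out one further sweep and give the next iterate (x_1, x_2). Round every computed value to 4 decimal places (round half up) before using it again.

One sweep:
  x_1 = (4 - (1)·-2.7889) / (5) = 1.3578
  x_2 = (11 - (-4)·1.2200) / (-6) = -2.6467

(1.3578, -2.6467)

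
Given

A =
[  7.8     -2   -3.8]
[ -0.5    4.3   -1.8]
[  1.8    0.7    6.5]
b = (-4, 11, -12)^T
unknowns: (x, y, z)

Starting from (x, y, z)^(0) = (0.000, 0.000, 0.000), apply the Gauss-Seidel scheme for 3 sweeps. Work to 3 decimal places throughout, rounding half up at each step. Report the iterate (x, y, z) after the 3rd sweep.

Iteration 1:
  x = (-4 - (-2)·0.000 - (-3.8)·0.000) / (7.8) = -0.513
  y = (11 - (-0.5)·-0.513 - (-1.8)·0.000) / (4.3) = 2.498
  z = (-12 - (1.8)·-0.513 - (0.7)·2.498) / (6.5) = -1.973
Iteration 2:
  x = (-4 - (-2)·2.498 - (-3.8)·-1.973) / (7.8) = -0.834
  y = (11 - (-0.5)·-0.834 - (-1.8)·-1.973) / (4.3) = 1.635
  z = (-12 - (1.8)·-0.834 - (0.7)·1.635) / (6.5) = -1.791
Iteration 3:
  x = (-4 - (-2)·1.635 - (-3.8)·-1.791) / (7.8) = -0.966
  y = (11 - (-0.5)·-0.966 - (-1.8)·-1.791) / (4.3) = 1.696
  z = (-12 - (1.8)·-0.966 - (0.7)·1.696) / (6.5) = -1.761

(-0.966, 1.696, -1.761)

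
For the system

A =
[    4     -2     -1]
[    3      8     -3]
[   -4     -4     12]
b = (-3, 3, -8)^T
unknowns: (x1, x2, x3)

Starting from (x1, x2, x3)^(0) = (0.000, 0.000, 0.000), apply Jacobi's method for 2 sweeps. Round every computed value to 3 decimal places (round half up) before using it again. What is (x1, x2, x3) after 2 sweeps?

(-0.729, 0.406, -0.792)

Iteration 1:
  x1 = (-3 - (-2)·0.000 - (-1)·0.000) / (4) = -0.750
  x2 = (3 - (3)·0.000 - (-3)·0.000) / (8) = 0.375
  x3 = (-8 - (-4)·0.000 - (-4)·0.000) / (12) = -0.667
Iteration 2:
  x1 = (-3 - (-2)·0.375 - (-1)·-0.667) / (4) = -0.729
  x2 = (3 - (3)·-0.750 - (-3)·-0.667) / (8) = 0.406
  x3 = (-8 - (-4)·-0.750 - (-4)·0.375) / (12) = -0.792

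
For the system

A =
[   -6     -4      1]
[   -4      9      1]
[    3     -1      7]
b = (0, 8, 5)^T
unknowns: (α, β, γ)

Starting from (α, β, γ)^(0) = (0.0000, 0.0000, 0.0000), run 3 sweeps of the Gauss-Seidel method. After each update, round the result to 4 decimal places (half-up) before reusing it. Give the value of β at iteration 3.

Iteration 1:
  α = (0 - (-4)·0.0000 - (1)·0.0000) / (-6) = 0.0000
  β = (8 - (-4)·0.0000 - (1)·0.0000) / (9) = 0.8889
  γ = (5 - (3)·0.0000 - (-1)·0.8889) / (7) = 0.8413
Iteration 2:
  α = (0 - (-4)·0.8889 - (1)·0.8413) / (-6) = -0.4524
  β = (8 - (-4)·-0.4524 - (1)·0.8413) / (9) = 0.5943
  γ = (5 - (3)·-0.4524 - (-1)·0.5943) / (7) = 0.9931
Iteration 3:
  α = (0 - (-4)·0.5943 - (1)·0.9931) / (-6) = -0.2307
  β = (8 - (-4)·-0.2307 - (1)·0.9931) / (9) = 0.6760
  γ = (5 - (3)·-0.2307 - (-1)·0.6760) / (7) = 0.9097

0.6760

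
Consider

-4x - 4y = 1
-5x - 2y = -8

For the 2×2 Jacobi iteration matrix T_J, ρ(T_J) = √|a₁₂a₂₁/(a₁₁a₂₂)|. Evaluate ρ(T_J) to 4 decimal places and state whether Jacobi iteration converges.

a₁₂a₂₁/(a₁₁a₂₂) = (-4)·(-5) / ((-4)·(-2)) = 2.500000
ρ = √|2.500000| = √2.500000 = 1.5811
ρ > 1, so Jacobi diverges

1.5811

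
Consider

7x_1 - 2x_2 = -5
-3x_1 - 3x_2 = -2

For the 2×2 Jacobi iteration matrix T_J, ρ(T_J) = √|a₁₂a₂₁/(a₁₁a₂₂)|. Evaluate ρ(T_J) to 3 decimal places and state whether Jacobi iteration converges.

0.535

a₁₂a₂₁/(a₁₁a₂₂) = (-2)·(-3) / ((7)·(-3)) = -0.285714
ρ = √|-0.285714| = √0.285714 = 0.535
ρ < 1, so Jacobi converges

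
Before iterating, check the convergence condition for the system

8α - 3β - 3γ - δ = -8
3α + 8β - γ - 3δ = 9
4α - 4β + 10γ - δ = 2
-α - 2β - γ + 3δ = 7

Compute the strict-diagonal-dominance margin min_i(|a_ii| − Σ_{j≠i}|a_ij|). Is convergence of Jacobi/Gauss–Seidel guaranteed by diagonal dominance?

-1

row 1: |8| − (3+3+1) = 1
row 2: |8| − (3+1+3) = 1
row 3: |10| − (4+4+1) = 1
row 4: |3| − (1+2+1) = -1
minimum over rows = -1 → not strictly diagonally dominant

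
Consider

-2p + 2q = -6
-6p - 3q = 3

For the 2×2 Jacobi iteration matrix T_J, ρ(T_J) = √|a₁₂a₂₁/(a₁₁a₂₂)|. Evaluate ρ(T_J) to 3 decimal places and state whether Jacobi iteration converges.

a₁₂a₂₁/(a₁₁a₂₂) = (2)·(-6) / ((-2)·(-3)) = -2.000000
ρ = √|-2.000000| = √2.000000 = 1.414
ρ > 1, so Jacobi diverges

1.414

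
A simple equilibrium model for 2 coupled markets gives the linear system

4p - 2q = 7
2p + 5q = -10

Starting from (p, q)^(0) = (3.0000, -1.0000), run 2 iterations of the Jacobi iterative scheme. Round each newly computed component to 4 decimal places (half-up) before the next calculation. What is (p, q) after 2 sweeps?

(0.1500, -2.5000)

Iteration 1:
  p = (7 - (-2)·-1.0000) / (4) = 1.2500
  q = (-10 - (2)·3.0000) / (5) = -3.2000
Iteration 2:
  p = (7 - (-2)·-3.2000) / (4) = 0.1500
  q = (-10 - (2)·1.2500) / (5) = -2.5000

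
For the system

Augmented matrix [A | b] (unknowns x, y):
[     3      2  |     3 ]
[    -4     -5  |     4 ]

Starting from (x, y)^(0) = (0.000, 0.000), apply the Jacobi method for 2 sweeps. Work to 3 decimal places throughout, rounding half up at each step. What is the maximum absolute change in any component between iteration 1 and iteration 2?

Iteration 1:
  x = (3 - (2)·0.000) / (3) = 1.000
  y = (4 - (-4)·0.000) / (-5) = -0.800
Iteration 2:
  x = (3 - (2)·-0.800) / (3) = 1.533
  y = (4 - (-4)·1.000) / (-5) = -1.600
Change: (0.533, -0.800) → max |·| = 0.800

0.800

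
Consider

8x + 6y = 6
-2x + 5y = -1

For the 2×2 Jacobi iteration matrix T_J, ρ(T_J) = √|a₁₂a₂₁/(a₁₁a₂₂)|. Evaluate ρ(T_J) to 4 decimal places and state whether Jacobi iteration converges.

a₁₂a₂₁/(a₁₁a₂₂) = (6)·(-2) / ((8)·(5)) = -0.300000
ρ = √|-0.300000| = √0.300000 = 0.5477
ρ < 1, so Jacobi converges

0.5477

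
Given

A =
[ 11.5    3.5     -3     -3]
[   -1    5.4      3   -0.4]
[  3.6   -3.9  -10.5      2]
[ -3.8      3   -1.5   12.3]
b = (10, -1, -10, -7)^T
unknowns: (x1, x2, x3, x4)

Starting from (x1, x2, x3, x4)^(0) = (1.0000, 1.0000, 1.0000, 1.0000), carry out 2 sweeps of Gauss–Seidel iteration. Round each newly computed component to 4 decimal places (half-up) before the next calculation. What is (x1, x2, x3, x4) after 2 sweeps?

Iteration 1:
  x1 = (10 - (3.5)·1.0000 - (-3)·1.0000 - (-3)·1.0000) / (11.5) = 1.0870
  x2 = (-1 - (-1)·1.0870 - (3)·1.0000 - (-0.4)·1.0000) / (5.4) = -0.4654
  x3 = (-10 - (3.6)·1.0870 - (-3.9)·-0.4654 - (2)·1.0000) / (-10.5) = 1.6884
  x4 = (-7 - (-3.8)·1.0870 - (3)·-0.4654 - (-1.5)·1.6884) / (12.3) = 0.0861
Iteration 2:
  x1 = (10 - (3.5)·-0.4654 - (-3)·1.6884 - (-3)·0.0861) / (11.5) = 1.4741
  x2 = (-1 - (-1)·1.4741 - (3)·1.6884 - (-0.4)·0.0861) / (5.4) = -0.8438
  x3 = (-10 - (3.6)·1.4741 - (-3.9)·-0.8438 - (2)·0.0861) / (-10.5) = 1.7876
  x4 = (-7 - (-3.8)·1.4741 - (3)·-0.8438 - (-1.5)·1.7876) / (12.3) = 0.3101

(1.4741, -0.8438, 1.7876, 0.3101)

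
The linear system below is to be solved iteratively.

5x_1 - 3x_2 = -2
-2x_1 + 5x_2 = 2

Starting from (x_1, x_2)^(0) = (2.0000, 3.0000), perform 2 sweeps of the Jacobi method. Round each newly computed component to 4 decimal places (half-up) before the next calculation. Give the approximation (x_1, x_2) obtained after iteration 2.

(0.3200, 0.9600)

Iteration 1:
  x_1 = (-2 - (-3)·3.0000) / (5) = 1.4000
  x_2 = (2 - (-2)·2.0000) / (5) = 1.2000
Iteration 2:
  x_1 = (-2 - (-3)·1.2000) / (5) = 0.3200
  x_2 = (2 - (-2)·1.4000) / (5) = 0.9600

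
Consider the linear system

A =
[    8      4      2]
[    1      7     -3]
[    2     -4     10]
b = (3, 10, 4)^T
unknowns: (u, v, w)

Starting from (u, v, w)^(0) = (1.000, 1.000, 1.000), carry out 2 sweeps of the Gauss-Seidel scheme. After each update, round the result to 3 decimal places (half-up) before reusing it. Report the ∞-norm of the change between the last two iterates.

Iteration 1:
  u = (3 - (4)·1.000 - (2)·1.000) / (8) = -0.375
  v = (10 - (1)·-0.375 - (-3)·1.000) / (7) = 1.911
  w = (4 - (2)·-0.375 - (-4)·1.911) / (10) = 1.239
Iteration 2:
  u = (3 - (4)·1.911 - (2)·1.239) / (8) = -0.890
  v = (10 - (1)·-0.890 - (-3)·1.239) / (7) = 2.087
  w = (4 - (2)·-0.890 - (-4)·2.087) / (10) = 1.413
Change: (-0.515, 0.176, 0.174) → max |·| = 0.515

0.515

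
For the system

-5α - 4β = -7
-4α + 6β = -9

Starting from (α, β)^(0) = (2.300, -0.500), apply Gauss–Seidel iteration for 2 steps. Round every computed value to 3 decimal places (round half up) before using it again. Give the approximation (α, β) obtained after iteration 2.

Iteration 1:
  α = (-7 - (-4)·-0.500) / (-5) = 1.800
  β = (-9 - (-4)·1.800) / (6) = -0.300
Iteration 2:
  α = (-7 - (-4)·-0.300) / (-5) = 1.640
  β = (-9 - (-4)·1.640) / (6) = -0.407

(1.640, -0.407)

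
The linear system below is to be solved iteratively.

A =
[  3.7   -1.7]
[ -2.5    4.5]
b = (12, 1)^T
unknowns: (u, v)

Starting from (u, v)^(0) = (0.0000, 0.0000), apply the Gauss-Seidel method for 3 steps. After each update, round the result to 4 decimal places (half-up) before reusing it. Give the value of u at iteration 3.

Iteration 1:
  u = (12 - (-1.7)·0.0000) / (3.7) = 3.2432
  v = (1 - (-2.5)·3.2432) / (4.5) = 2.0240
Iteration 2:
  u = (12 - (-1.7)·2.0240) / (3.7) = 4.1732
  v = (1 - (-2.5)·4.1732) / (4.5) = 2.5407
Iteration 3:
  u = (12 - (-1.7)·2.5407) / (3.7) = 4.4106
  v = (1 - (-2.5)·4.4106) / (4.5) = 2.6726

4.4106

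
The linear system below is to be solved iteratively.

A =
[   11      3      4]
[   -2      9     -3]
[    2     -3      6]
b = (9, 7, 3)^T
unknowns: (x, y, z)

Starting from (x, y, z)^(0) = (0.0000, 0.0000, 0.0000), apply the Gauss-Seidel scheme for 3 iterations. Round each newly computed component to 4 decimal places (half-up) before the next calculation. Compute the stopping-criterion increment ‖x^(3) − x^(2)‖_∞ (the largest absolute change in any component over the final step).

Iteration 1:
  x = (9 - (3)·0.0000 - (4)·0.0000) / (11) = 0.8182
  y = (7 - (-2)·0.8182 - (-3)·0.0000) / (9) = 0.9596
  z = (3 - (2)·0.8182 - (-3)·0.9596) / (6) = 0.7071
Iteration 2:
  x = (9 - (3)·0.9596 - (4)·0.7071) / (11) = 0.2993
  y = (7 - (-2)·0.2993 - (-3)·0.7071) / (9) = 1.0800
  z = (3 - (2)·0.2993 - (-3)·1.0800) / (6) = 0.9402
Iteration 3:
  x = (9 - (3)·1.0800 - (4)·0.9402) / (11) = 0.1817
  y = (7 - (-2)·0.1817 - (-3)·0.9402) / (9) = 1.1316
  z = (3 - (2)·0.1817 - (-3)·1.1316) / (6) = 1.0052
Change: (-0.1176, 0.0516, 0.0650) → max |·| = 0.1176

0.1176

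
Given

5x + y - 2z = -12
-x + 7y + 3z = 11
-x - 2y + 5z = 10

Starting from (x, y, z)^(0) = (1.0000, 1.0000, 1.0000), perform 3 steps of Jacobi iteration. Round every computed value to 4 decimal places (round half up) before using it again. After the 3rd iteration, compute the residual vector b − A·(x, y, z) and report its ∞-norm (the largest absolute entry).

Iteration 1:
  x = (-12 - (1)·1.0000 - (-2)·1.0000) / (5) = -2.2000
  y = (11 - (-1)·1.0000 - (3)·1.0000) / (7) = 1.2857
  z = (10 - (-1)·1.0000 - (-2)·1.0000) / (5) = 2.6000
Iteration 2:
  x = (-12 - (1)·1.2857 - (-2)·2.6000) / (5) = -1.6171
  y = (11 - (-1)·-2.2000 - (3)·2.6000) / (7) = 0.1429
  z = (10 - (-1)·-2.2000 - (-2)·1.2857) / (5) = 2.0743
Iteration 3:
  x = (-12 - (1)·0.1429 - (-2)·2.0743) / (5) = -1.5989
  y = (11 - (-1)·-1.6171 - (3)·2.0743) / (7) = 0.4514
  z = (10 - (-1)·-1.6171 - (-2)·0.1429) / (5) = 1.7337
Residual b − A·x = (-0.9895, 1.0402, 0.6354); ∞-norm = 1.0402

1.0402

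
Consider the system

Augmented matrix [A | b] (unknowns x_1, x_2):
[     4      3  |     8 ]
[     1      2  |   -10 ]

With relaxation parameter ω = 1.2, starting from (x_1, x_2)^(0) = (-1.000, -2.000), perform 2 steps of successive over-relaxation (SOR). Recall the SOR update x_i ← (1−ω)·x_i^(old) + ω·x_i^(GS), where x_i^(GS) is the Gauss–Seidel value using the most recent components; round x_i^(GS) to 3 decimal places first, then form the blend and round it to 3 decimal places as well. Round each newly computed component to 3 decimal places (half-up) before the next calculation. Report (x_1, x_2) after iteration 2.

Iteration 1:
  x_1: GS value = (8 - (3)·-2.000) / (4) = 3.500;  x_1 ← (1−ω)·-1.000 + ω·3.500 = 4.400
  x_2: GS value = (-10 - (1)·4.400) / (2) = -7.200;  x_2 ← (1−ω)·-2.000 + ω·-7.200 = -8.240
Iteration 2:
  x_1: GS value = (8 - (3)·-8.240) / (4) = 8.180;  x_1 ← (1−ω)·4.400 + ω·8.180 = 8.936
  x_2: GS value = (-10 - (1)·8.936) / (2) = -9.468;  x_2 ← (1−ω)·-8.240 + ω·-9.468 = -9.714

(8.936, -9.714)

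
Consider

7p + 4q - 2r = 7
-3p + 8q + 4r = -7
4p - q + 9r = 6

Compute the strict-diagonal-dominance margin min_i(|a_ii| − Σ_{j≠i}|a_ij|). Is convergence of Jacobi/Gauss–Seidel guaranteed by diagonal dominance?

row 1: |7| − (4+2) = 1
row 2: |8| − (3+4) = 1
row 3: |9| − (4+1) = 4
minimum over rows = 1 → strictly diagonally dominant (convergence guaranteed)

1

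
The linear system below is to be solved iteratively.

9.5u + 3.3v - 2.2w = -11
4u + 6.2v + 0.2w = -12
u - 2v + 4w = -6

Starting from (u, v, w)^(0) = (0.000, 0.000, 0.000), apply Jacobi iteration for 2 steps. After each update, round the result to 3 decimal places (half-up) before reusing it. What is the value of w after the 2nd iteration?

-2.178

Iteration 1:
  u = (-11 - (3.3)·0.000 - (-2.2)·0.000) / (9.5) = -1.158
  v = (-12 - (4)·0.000 - (0.2)·0.000) / (6.2) = -1.935
  w = (-6 - (1)·0.000 - (-2)·0.000) / (4) = -1.500
Iteration 2:
  u = (-11 - (3.3)·-1.935 - (-2.2)·-1.500) / (9.5) = -0.833
  v = (-12 - (4)·-1.158 - (0.2)·-1.500) / (6.2) = -1.140
  w = (-6 - (1)·-1.158 - (-2)·-1.935) / (4) = -2.178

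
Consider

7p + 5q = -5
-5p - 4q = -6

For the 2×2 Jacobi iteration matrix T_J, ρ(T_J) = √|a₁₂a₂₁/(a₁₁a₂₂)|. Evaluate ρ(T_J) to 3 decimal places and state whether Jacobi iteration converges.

0.945

a₁₂a₂₁/(a₁₁a₂₂) = (5)·(-5) / ((7)·(-4)) = 0.892857
ρ = √|0.892857| = √0.892857 = 0.945
ρ < 1, so Jacobi converges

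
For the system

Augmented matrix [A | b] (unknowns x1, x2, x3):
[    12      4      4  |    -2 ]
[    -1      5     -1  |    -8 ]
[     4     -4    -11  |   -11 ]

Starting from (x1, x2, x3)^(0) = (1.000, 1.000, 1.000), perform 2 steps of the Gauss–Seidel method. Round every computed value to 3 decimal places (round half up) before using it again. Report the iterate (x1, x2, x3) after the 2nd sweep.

Iteration 1:
  x1 = (-2 - (4)·1.000 - (4)·1.000) / (12) = -0.833
  x2 = (-8 - (-1)·-0.833 - (-1)·1.000) / (5) = -1.567
  x3 = (-11 - (4)·-0.833 - (-4)·-1.567) / (-11) = 1.267
Iteration 2:
  x1 = (-2 - (4)·-1.567 - (4)·1.267) / (12) = -0.067
  x2 = (-8 - (-1)·-0.067 - (-1)·1.267) / (5) = -1.360
  x3 = (-11 - (4)·-0.067 - (-4)·-1.360) / (-11) = 1.470

(-0.067, -1.360, 1.470)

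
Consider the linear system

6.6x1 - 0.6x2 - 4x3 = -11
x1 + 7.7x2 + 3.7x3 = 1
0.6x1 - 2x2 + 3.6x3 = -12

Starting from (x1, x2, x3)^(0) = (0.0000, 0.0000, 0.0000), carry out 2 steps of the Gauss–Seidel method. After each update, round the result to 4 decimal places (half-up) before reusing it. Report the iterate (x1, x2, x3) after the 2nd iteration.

Iteration 1:
  x1 = (-11 - (-0.6)·0.0000 - (-4)·0.0000) / (6.6) = -1.6667
  x2 = (1 - (1)·-1.6667 - (3.7)·0.0000) / (7.7) = 0.3463
  x3 = (-12 - (0.6)·-1.6667 - (-2)·0.3463) / (3.6) = -2.8632
Iteration 2:
  x1 = (-11 - (-0.6)·0.3463 - (-4)·-2.8632) / (6.6) = -3.3705
  x2 = (1 - (1)·-3.3705 - (3.7)·-2.8632) / (7.7) = 1.9434
  x3 = (-12 - (0.6)·-3.3705 - (-2)·1.9434) / (3.6) = -1.6919

(-3.3705, 1.9434, -1.6919)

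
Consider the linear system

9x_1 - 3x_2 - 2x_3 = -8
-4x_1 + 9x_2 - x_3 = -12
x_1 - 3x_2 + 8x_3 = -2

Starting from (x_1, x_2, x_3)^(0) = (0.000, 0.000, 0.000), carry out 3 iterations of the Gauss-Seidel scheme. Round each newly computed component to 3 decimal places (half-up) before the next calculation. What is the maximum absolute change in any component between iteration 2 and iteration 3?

Iteration 1:
  x_1 = (-8 - (-3)·0.000 - (-2)·0.000) / (9) = -0.889
  x_2 = (-12 - (-4)·-0.889 - (-1)·0.000) / (9) = -1.728
  x_3 = (-2 - (1)·-0.889 - (-3)·-1.728) / (8) = -0.787
Iteration 2:
  x_1 = (-8 - (-3)·-1.728 - (-2)·-0.787) / (9) = -1.640
  x_2 = (-12 - (-4)·-1.640 - (-1)·-0.787) / (9) = -2.150
  x_3 = (-2 - (1)·-1.640 - (-3)·-2.150) / (8) = -0.851
Iteration 3:
  x_1 = (-8 - (-3)·-2.150 - (-2)·-0.851) / (9) = -1.795
  x_2 = (-12 - (-4)·-1.795 - (-1)·-0.851) / (9) = -2.226
  x_3 = (-2 - (1)·-1.795 - (-3)·-2.226) / (8) = -0.860
Change: (-0.155, -0.076, -0.009) → max |·| = 0.155

0.155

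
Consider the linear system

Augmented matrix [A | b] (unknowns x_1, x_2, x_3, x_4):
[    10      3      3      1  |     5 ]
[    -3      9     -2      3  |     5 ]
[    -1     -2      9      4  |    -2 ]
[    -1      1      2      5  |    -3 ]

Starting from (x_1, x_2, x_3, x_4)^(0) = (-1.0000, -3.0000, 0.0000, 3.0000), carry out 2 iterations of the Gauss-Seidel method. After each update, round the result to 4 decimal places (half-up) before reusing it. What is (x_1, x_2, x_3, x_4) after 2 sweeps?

(0.9369, 0.4736, -0.1088, -0.4638)

Iteration 1:
  x_1 = (5 - (3)·-3.0000 - (3)·0.0000 - (1)·3.0000) / (10) = 1.1000
  x_2 = (5 - (-3)·1.1000 - (-2)·0.0000 - (3)·3.0000) / (9) = -0.0778
  x_3 = (-2 - (-1)·1.1000 - (-2)·-0.0778 - (4)·3.0000) / (9) = -1.4506
  x_4 = (-3 - (-1)·1.1000 - (1)·-0.0778 - (2)·-1.4506) / (5) = 0.2158
Iteration 2:
  x_1 = (5 - (3)·-0.0778 - (3)·-1.4506 - (1)·0.2158) / (10) = 0.9369
  x_2 = (5 - (-3)·0.9369 - (-2)·-1.4506 - (3)·0.2158) / (9) = 0.4736
  x_3 = (-2 - (-1)·0.9369 - (-2)·0.4736 - (4)·0.2158) / (9) = -0.1088
  x_4 = (-3 - (-1)·0.9369 - (1)·0.4736 - (2)·-0.1088) / (5) = -0.4638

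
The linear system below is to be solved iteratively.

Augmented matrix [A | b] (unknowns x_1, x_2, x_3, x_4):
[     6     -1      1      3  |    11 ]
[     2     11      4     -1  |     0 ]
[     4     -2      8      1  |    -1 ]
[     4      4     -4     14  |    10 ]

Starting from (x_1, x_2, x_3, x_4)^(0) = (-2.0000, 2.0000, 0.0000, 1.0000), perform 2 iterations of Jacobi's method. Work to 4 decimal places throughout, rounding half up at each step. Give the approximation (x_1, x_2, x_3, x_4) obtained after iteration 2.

(1.3436, -0.6926, -0.9340, 0.4654)

Iteration 1:
  x_1 = (11 - (-1)·2.0000 - (1)·0.0000 - (3)·1.0000) / (6) = 1.6667
  x_2 = (0 - (2)·-2.0000 - (4)·0.0000 - (-1)·1.0000) / (11) = 0.4545
  x_3 = (-1 - (4)·-2.0000 - (-2)·2.0000 - (1)·1.0000) / (8) = 1.2500
  x_4 = (10 - (4)·-2.0000 - (4)·2.0000 - (-4)·0.0000) / (14) = 0.7143
Iteration 2:
  x_1 = (11 - (-1)·0.4545 - (1)·1.2500 - (3)·0.7143) / (6) = 1.3436
  x_2 = (0 - (2)·1.6667 - (4)·1.2500 - (-1)·0.7143) / (11) = -0.6926
  x_3 = (-1 - (4)·1.6667 - (-2)·0.4545 - (1)·0.7143) / (8) = -0.9340
  x_4 = (10 - (4)·1.6667 - (4)·0.4545 - (-4)·1.2500) / (14) = 0.4654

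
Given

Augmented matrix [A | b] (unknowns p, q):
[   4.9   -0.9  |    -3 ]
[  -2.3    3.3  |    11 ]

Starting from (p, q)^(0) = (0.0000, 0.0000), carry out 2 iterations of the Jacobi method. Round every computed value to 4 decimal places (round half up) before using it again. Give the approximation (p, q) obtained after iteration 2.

(0.0000, 2.9066)

Iteration 1:
  p = (-3 - (-0.9)·0.0000) / (4.9) = -0.6122
  q = (11 - (-2.3)·0.0000) / (3.3) = 3.3333
Iteration 2:
  p = (-3 - (-0.9)·3.3333) / (4.9) = 0.0000
  q = (11 - (-2.3)·-0.6122) / (3.3) = 2.9066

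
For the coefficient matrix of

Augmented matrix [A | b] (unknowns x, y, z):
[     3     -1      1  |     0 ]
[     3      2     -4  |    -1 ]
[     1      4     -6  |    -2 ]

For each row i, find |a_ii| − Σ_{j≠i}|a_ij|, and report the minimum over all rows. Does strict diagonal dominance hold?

-5

row 1: |3| − (1+1) = 1
row 2: |2| − (3+4) = -5
row 3: |-6| − (1+4) = 1
minimum over rows = -5 → not strictly diagonally dominant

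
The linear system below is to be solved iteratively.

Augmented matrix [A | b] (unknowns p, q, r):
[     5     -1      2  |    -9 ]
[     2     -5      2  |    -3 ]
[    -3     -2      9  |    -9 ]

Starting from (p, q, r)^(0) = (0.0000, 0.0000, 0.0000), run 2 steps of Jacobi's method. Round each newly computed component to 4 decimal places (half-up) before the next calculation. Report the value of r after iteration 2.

-1.4667

Iteration 1:
  p = (-9 - (-1)·0.0000 - (2)·0.0000) / (5) = -1.8000
  q = (-3 - (2)·0.0000 - (2)·0.0000) / (-5) = 0.6000
  r = (-9 - (-3)·0.0000 - (-2)·0.0000) / (9) = -1.0000
Iteration 2:
  p = (-9 - (-1)·0.6000 - (2)·-1.0000) / (5) = -1.2800
  q = (-3 - (2)·-1.8000 - (2)·-1.0000) / (-5) = -0.5200
  r = (-9 - (-3)·-1.8000 - (-2)·0.6000) / (9) = -1.4667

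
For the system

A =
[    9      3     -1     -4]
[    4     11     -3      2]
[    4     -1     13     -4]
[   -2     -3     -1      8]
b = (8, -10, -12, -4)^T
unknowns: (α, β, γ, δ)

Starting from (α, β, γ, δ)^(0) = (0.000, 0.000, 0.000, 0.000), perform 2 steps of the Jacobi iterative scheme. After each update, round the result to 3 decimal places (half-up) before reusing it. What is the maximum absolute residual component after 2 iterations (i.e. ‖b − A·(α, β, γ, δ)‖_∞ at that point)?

Iteration 1:
  α = (8 - (3)·0.000 - (-1)·0.000 - (-4)·0.000) / (9) = 0.889
  β = (-10 - (4)·0.000 - (-3)·0.000 - (2)·0.000) / (11) = -0.909
  γ = (-12 - (4)·0.000 - (-1)·0.000 - (-4)·0.000) / (13) = -0.923
  δ = (-4 - (-2)·0.000 - (-3)·0.000 - (-1)·0.000) / (8) = -0.500
Iteration 2:
  α = (8 - (3)·-0.909 - (-1)·-0.923 - (-4)·-0.500) / (9) = 0.867
  β = (-10 - (4)·0.889 - (-3)·-0.923 - (2)·-0.500) / (11) = -1.393
  γ = (-12 - (4)·0.889 - (-1)·-0.909 - (-4)·-0.500) / (13) = -1.420
  δ = (-4 - (-2)·0.889 - (-3)·-0.909 - (-1)·-0.923) / (8) = -0.734
Residual b − A·x = (0.020, -0.937, -1.337, -1.993); ∞-norm = 1.993

1.993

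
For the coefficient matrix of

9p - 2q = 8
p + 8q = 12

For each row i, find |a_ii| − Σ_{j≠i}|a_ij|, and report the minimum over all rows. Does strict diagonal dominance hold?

7

row 1: |9| − (2) = 7
row 2: |8| − (1) = 7
minimum over rows = 7 → strictly diagonally dominant (convergence guaranteed)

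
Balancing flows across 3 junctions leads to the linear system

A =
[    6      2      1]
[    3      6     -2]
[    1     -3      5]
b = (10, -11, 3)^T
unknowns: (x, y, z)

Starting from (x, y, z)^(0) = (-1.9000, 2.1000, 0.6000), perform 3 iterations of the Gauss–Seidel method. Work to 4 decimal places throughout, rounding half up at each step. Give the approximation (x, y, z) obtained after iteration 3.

Iteration 1:
  x = (10 - (2)·2.1000 - (1)·0.6000) / (6) = 0.8667
  y = (-11 - (3)·0.8667 - (-2)·0.6000) / (6) = -2.0667
  z = (3 - (1)·0.8667 - (-3)·-2.0667) / (5) = -0.8134
Iteration 2:
  x = (10 - (2)·-2.0667 - (1)·-0.8134) / (6) = 2.4911
  y = (-11 - (3)·2.4911 - (-2)·-0.8134) / (6) = -3.3500
  z = (3 - (1)·2.4911 - (-3)·-3.3500) / (5) = -1.9082
Iteration 3:
  x = (10 - (2)·-3.3500 - (1)·-1.9082) / (6) = 3.1014
  y = (-11 - (3)·3.1014 - (-2)·-1.9082) / (6) = -4.0201
  z = (3 - (1)·3.1014 - (-3)·-4.0201) / (5) = -2.4323

(3.1014, -4.0201, -2.4323)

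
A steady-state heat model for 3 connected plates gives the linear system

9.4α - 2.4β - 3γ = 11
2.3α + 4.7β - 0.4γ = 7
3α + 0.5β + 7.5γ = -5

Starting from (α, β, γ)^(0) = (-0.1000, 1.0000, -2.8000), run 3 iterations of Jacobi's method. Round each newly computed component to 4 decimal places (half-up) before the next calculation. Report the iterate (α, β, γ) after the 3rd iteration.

Iteration 1:
  α = (11 - (-2.4)·1.0000 - (-3)·-2.8000) / (9.4) = 0.5319
  β = (7 - (2.3)·-0.1000 - (-0.4)·-2.8000) / (4.7) = 1.3000
  γ = (-5 - (3)·-0.1000 - (0.5)·1.0000) / (7.5) = -0.6933
Iteration 2:
  α = (11 - (-2.4)·1.3000 - (-3)·-0.6933) / (9.4) = 1.2809
  β = (7 - (2.3)·0.5319 - (-0.4)·-0.6933) / (4.7) = 1.1701
  γ = (-5 - (3)·0.5319 - (0.5)·1.3000) / (7.5) = -0.9661
Iteration 3:
  α = (11 - (-2.4)·1.1701 - (-3)·-0.9661) / (9.4) = 1.1606
  β = (7 - (2.3)·1.2809 - (-0.4)·-0.9661) / (4.7) = 0.7803
  γ = (-5 - (3)·1.2809 - (0.5)·1.1701) / (7.5) = -1.2570

(1.1606, 0.7803, -1.2570)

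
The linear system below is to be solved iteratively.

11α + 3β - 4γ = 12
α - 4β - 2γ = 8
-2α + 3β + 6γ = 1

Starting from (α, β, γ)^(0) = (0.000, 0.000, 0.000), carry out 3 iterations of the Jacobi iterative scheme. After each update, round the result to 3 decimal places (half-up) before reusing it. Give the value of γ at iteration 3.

Iteration 1:
  α = (12 - (3)·0.000 - (-4)·0.000) / (11) = 1.091
  β = (8 - (1)·0.000 - (-2)·0.000) / (-4) = -2.000
  γ = (1 - (-2)·0.000 - (3)·0.000) / (6) = 0.167
Iteration 2:
  α = (12 - (3)·-2.000 - (-4)·0.167) / (11) = 1.697
  β = (8 - (1)·1.091 - (-2)·0.167) / (-4) = -1.811
  γ = (1 - (-2)·1.091 - (3)·-2.000) / (6) = 1.530
Iteration 3:
  α = (12 - (3)·-1.811 - (-4)·1.530) / (11) = 2.141
  β = (8 - (1)·1.697 - (-2)·1.530) / (-4) = -2.341
  γ = (1 - (-2)·1.697 - (3)·-1.811) / (6) = 1.638

1.638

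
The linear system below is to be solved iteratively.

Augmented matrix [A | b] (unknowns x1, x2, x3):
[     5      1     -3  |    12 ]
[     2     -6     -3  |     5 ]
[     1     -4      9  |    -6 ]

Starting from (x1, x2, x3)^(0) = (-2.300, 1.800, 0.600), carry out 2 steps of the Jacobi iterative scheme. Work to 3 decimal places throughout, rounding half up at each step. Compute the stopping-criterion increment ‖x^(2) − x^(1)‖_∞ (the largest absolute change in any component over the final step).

2.167

Iteration 1:
  x1 = (12 - (1)·1.800 - (-3)·0.600) / (5) = 2.400
  x2 = (5 - (2)·-2.300 - (-3)·0.600) / (-6) = -1.900
  x3 = (-6 - (1)·-2.300 - (-4)·1.800) / (9) = 0.389
Iteration 2:
  x1 = (12 - (1)·-1.900 - (-3)·0.389) / (5) = 3.013
  x2 = (5 - (2)·2.400 - (-3)·0.389) / (-6) = -0.228
  x3 = (-6 - (1)·2.400 - (-4)·-1.900) / (9) = -1.778
Change: (0.613, 1.672, -2.167) → max |·| = 2.167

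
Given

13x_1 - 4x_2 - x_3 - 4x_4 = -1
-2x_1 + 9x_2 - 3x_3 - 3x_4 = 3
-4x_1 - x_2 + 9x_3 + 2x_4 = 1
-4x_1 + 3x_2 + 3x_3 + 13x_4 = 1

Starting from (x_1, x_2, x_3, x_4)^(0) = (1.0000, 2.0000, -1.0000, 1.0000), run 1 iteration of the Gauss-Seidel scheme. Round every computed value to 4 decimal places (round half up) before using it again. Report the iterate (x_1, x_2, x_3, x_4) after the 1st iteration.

(0.7692, 0.5043, 0.2868, 0.1310)

Iteration 1:
  x_1 = (-1 - (-4)·2.0000 - (-1)·-1.0000 - (-4)·1.0000) / (13) = 0.7692
  x_2 = (3 - (-2)·0.7692 - (-3)·-1.0000 - (-3)·1.0000) / (9) = 0.5043
  x_3 = (1 - (-4)·0.7692 - (-1)·0.5043 - (2)·1.0000) / (9) = 0.2868
  x_4 = (1 - (-4)·0.7692 - (3)·0.5043 - (3)·0.2868) / (13) = 0.1310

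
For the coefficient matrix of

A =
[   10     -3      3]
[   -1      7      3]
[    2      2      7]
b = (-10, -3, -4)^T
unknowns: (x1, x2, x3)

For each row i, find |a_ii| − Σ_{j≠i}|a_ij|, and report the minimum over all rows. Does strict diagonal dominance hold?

row 1: |10| − (3+3) = 4
row 2: |7| − (1+3) = 3
row 3: |7| − (2+2) = 3
minimum over rows = 3 → strictly diagonally dominant (convergence guaranteed)

3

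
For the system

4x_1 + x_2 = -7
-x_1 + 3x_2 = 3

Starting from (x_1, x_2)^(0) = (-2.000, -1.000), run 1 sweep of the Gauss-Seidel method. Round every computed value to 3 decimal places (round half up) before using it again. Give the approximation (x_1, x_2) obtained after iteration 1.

(-1.500, 0.500)

Iteration 1:
  x_1 = (-7 - (1)·-1.000) / (4) = -1.500
  x_2 = (3 - (-1)·-1.500) / (3) = 0.500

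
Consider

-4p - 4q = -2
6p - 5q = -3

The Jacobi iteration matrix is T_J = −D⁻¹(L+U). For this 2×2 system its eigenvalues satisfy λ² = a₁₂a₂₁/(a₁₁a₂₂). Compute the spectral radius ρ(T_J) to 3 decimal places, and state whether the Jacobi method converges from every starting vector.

1.095

a₁₂a₂₁/(a₁₁a₂₂) = (-4)·(6) / ((-4)·(-5)) = -1.200000
ρ = √|-1.200000| = √1.200000 = 1.095
ρ > 1, so Jacobi diverges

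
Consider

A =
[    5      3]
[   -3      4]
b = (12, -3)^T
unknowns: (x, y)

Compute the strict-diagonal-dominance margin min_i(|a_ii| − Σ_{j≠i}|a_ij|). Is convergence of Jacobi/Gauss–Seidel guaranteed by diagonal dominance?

row 1: |5| − (3) = 2
row 2: |4| − (3) = 1
minimum over rows = 1 → strictly diagonally dominant (convergence guaranteed)

1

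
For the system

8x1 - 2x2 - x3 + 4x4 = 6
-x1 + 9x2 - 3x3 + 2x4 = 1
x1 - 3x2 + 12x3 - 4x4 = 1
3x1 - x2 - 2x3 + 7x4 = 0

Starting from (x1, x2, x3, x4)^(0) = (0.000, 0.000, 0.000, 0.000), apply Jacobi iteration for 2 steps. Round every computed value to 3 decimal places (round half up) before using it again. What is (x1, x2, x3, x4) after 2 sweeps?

Iteration 1:
  x1 = (6 - (-2)·0.000 - (-1)·0.000 - (4)·0.000) / (8) = 0.750
  x2 = (1 - (-1)·0.000 - (-3)·0.000 - (2)·0.000) / (9) = 0.111
  x3 = (1 - (1)·0.000 - (-3)·0.000 - (-4)·0.000) / (12) = 0.083
  x4 = (0 - (3)·0.000 - (-1)·0.000 - (-2)·0.000) / (7) = 0.000
Iteration 2:
  x1 = (6 - (-2)·0.111 - (-1)·0.083 - (4)·0.000) / (8) = 0.788
  x2 = (1 - (-1)·0.750 - (-3)·0.083 - (2)·0.000) / (9) = 0.222
  x3 = (1 - (1)·0.750 - (-3)·0.111 - (-4)·0.000) / (12) = 0.049
  x4 = (0 - (3)·0.750 - (-1)·0.111 - (-2)·0.083) / (7) = -0.282

(0.788, 0.222, 0.049, -0.282)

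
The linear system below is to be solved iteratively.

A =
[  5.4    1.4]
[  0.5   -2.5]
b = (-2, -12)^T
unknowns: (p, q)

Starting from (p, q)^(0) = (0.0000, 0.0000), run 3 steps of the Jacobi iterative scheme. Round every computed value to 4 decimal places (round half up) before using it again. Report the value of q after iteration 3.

4.4770

Iteration 1:
  p = (-2 - (1.4)·0.0000) / (5.4) = -0.3704
  q = (-12 - (0.5)·0.0000) / (-2.5) = 4.8000
Iteration 2:
  p = (-2 - (1.4)·4.8000) / (5.4) = -1.6148
  q = (-12 - (0.5)·-0.3704) / (-2.5) = 4.7259
Iteration 3:
  p = (-2 - (1.4)·4.7259) / (5.4) = -1.5956
  q = (-12 - (0.5)·-1.6148) / (-2.5) = 4.4770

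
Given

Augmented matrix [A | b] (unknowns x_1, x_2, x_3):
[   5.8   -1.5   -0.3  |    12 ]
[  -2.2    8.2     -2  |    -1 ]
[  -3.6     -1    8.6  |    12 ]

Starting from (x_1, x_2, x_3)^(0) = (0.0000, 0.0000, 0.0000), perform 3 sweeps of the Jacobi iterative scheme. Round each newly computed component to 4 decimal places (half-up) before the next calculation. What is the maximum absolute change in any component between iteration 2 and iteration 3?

Iteration 1:
  x_1 = (12 - (-1.5)·0.0000 - (-0.3)·0.0000) / (5.8) = 2.0690
  x_2 = (-1 - (-2.2)·0.0000 - (-2)·0.0000) / (8.2) = -0.1220
  x_3 = (12 - (-3.6)·0.0000 - (-1)·0.0000) / (8.6) = 1.3953
Iteration 2:
  x_1 = (12 - (-1.5)·-0.1220 - (-0.3)·1.3953) / (5.8) = 2.1096
  x_2 = (-1 - (-2.2)·2.0690 - (-2)·1.3953) / (8.2) = 0.7735
  x_3 = (12 - (-3.6)·2.0690 - (-1)·-0.1220) / (8.6) = 2.2473
Iteration 3:
  x_1 = (12 - (-1.5)·0.7735 - (-0.3)·2.2473) / (5.8) = 2.3852
  x_2 = (-1 - (-2.2)·2.1096 - (-2)·2.2473) / (8.2) = 0.9922
  x_3 = (12 - (-3.6)·2.1096 - (-1)·0.7735) / (8.6) = 2.3684
Change: (0.2756, 0.2187, 0.1211) → max |·| = 0.2756

0.2756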